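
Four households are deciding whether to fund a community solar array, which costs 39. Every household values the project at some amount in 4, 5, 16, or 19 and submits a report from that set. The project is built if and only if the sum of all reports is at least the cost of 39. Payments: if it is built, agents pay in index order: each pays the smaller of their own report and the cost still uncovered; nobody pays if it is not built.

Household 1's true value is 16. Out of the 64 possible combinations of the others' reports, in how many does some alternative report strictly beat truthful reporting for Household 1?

Others report (4, 16, 16): truth gives 0; report 4 gives 12 > 0. Violating.
Others report (4, 16, 19): truth gives 0; report 4 gives 12 > 0. Violating.
Others report (4, 19, 16): truth gives 0; report 4 gives 12 > 0. Violating.
Others report (4, 19, 19): truth gives 0; report 4 gives 12 > 0. Violating.
Others report (4, 4, 4): truth gives 0; no alternative beats it.
Others report (4, 4, 5): truth gives 0; no alternative beats it.
(Checking all 64 profiles: 32 have a profitable deviation, 32 do not.)

32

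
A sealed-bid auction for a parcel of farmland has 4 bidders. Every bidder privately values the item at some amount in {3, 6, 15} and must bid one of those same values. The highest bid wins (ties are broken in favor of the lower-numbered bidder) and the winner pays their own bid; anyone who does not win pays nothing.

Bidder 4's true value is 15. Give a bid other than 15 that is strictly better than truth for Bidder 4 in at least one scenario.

Suppose Bidder 1 bids 3, Bidder 2 bids 3 and Bidder 3 bids 3.
Bid 15: wins, pays 15, utility 15 - 15 = 0.
Bid 6: wins, pays 6, utility 15 - 6 = 9.
So bidding 6 beats truth here (9 > 0).

6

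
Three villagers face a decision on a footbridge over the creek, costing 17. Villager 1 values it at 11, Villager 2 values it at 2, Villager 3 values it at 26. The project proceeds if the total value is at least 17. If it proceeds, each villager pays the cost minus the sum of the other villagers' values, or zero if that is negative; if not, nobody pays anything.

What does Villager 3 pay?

4

Total value 39 ≥ cost 17, so the project is built.
The other villagers' values sum to 13.
Cost minus that sum is 17 - 13 = 4.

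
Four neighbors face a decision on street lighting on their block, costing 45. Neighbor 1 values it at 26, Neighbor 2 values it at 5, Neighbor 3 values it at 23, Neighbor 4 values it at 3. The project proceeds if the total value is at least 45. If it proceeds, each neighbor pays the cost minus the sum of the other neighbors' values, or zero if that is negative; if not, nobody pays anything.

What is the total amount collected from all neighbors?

25

Total value 57 ≥ cost 45, so it is built.
Neighbor 1: others sum to 31; max(0, 45 - 31) = 14.
Neighbor 2: others sum to 52; max(0, 45 - 52) = 0.
Neighbor 3: others sum to 34; max(0, 45 - 34) = 11.
Neighbor 4: others sum to 54; max(0, 45 - 54) = 0.
Total collected = 14 + 0 + 11 + 0 = 25.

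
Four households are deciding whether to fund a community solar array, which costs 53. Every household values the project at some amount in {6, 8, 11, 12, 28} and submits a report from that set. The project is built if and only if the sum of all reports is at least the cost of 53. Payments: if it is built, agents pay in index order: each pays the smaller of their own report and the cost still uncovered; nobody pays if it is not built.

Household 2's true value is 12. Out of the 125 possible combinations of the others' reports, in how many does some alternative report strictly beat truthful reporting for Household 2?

58

Others report (6, 8, 28): truth gives 0; report 11 gives 1 > 0. Violating.
Others report (6, 11, 28): truth gives 0; report 8 gives 4 > 0. Violating.
Others report (6, 12, 28): truth gives 0; report 8 gives 4 > 0. Violating.
Others report (6, 28, 8): truth gives 0; report 11 gives 1 > 0. Violating.
Others report (6, 6, 6): truth gives 0; no alternative beats it.
Others report (6, 6, 8): truth gives 0; no alternative beats it.
(Checking all 125 profiles: 58 have a profitable deviation, 67 do not.)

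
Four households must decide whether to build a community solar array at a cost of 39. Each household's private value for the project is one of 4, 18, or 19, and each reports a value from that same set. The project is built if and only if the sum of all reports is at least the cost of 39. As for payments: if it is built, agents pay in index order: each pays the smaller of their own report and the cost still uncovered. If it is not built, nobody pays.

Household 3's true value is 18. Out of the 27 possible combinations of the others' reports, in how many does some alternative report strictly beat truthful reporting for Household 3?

Others report (4, 18, 18): truth gives 1; report 4 gives 14 > 1. Violating.
Others report (4, 18, 19): truth gives 1; report 4 gives 14 > 1. Violating.
Others report (4, 19, 18): truth gives 2; report 4 gives 14 > 2. Violating.
Others report (4, 19, 19): truth gives 2; report 4 gives 14 > 2. Violating.
Others report (4, 4, 4): truth gives 0; no alternative beats it.
Others report (4, 4, 18): truth gives 0; no alternative beats it.
(Checking all 27 profiles: 8 have a profitable deviation, 19 do not.)

8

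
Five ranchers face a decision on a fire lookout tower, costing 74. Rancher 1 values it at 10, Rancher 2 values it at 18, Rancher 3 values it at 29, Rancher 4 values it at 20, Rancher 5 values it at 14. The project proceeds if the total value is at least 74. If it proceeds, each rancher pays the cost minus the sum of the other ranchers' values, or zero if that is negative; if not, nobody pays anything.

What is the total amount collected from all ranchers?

16

Total value 91 ≥ cost 74, so it is built.
Rancher 1: others sum to 81; max(0, 74 - 81) = 0.
Rancher 2: others sum to 73; max(0, 74 - 73) = 1.
Rancher 3: others sum to 62; max(0, 74 - 62) = 12.
Rancher 4: others sum to 71; max(0, 74 - 71) = 3.
Rancher 5: others sum to 77; max(0, 74 - 77) = 0.
Total collected = 0 + 1 + 12 + 3 + 0 = 16.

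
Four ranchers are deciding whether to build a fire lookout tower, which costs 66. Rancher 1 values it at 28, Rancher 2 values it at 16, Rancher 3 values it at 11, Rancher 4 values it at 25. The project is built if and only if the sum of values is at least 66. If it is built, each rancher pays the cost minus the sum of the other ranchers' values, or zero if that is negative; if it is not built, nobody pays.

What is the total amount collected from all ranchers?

27

Total value 80 ≥ cost 66, so it is built.
Rancher 1: others sum to 52; max(0, 66 - 52) = 14.
Rancher 2: others sum to 64; max(0, 66 - 64) = 2.
Rancher 3: others sum to 69; max(0, 66 - 69) = 0.
Rancher 4: others sum to 55; max(0, 66 - 55) = 11.
Total collected = 14 + 2 + 0 + 11 = 27.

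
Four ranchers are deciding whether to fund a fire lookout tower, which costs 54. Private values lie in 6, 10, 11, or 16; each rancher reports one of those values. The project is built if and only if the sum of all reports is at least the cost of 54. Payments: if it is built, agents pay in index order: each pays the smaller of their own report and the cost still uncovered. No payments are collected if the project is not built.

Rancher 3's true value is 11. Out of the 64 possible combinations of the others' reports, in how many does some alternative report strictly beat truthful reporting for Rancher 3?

1

Others report (16, 16, 16): truth gives 0; report 6 gives 5 > 0. Violating.
Others report (6, 6, 6): truth gives 0; no alternative beats it.
Others report (6, 6, 10): truth gives 0; no alternative beats it.
(Checking all 64 profiles: 1 has a profitable deviation, 63 do not.)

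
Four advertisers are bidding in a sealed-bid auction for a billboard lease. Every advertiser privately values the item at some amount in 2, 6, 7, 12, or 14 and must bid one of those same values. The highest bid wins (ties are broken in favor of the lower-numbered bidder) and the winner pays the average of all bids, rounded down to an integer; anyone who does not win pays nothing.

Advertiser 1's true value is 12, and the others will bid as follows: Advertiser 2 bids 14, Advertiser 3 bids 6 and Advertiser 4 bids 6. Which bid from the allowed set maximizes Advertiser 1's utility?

14

Bid 2: loses, pays 0, utility 0.
Bid 6: loses, pays 0, utility 0.
Bid 7: loses, pays 0, utility 0.
Bid 12: loses, pays 0, utility 0.
Bid 14: wins, pays 10, utility 12 - 10 = 2.
The best choice is 14 with utility 2.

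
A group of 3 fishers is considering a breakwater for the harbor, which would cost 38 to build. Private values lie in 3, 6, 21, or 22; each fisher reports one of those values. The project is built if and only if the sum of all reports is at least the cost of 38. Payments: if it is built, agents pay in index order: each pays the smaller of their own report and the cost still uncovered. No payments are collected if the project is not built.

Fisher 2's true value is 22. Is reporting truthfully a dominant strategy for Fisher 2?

No

Consider the case where Fisher 1 reports 3 and Fisher 3 reports 21.
Truthful report 22: project built, pays 22, utility 22 - 22 = 0.
Report 21 instead: project built, pays 21, utility 22 - 21 = 1.
Since 1 > 0, reporting 21 is strictly better here, so truthful reporting is not dominant.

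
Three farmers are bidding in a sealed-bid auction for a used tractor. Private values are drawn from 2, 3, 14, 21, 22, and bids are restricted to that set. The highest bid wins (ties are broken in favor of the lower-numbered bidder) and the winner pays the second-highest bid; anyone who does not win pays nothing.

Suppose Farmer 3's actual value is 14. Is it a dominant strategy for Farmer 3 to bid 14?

Yes

Check each profile of the others' bids and compare truth against every alternative bid.
Others bid (2, 2): truth gives 12, best alternative gives 12.
Others bid (2, 3): truth gives 11, best alternative gives 11.
Others bid (3, 2): truth gives 11, best alternative gives 11.
Others bid (3, 3): truth gives 11, best alternative gives 11.
Others bid (2, 14): truth gives 0, best alternative gives 0.
Others bid (2, 21): truth gives 0, best alternative gives 0.
(Remaining 19 profiles checked similarly; truth is weakly best in each.)
In every case the truthful bid is at least as good as any alternative, so it is a dominant strategy.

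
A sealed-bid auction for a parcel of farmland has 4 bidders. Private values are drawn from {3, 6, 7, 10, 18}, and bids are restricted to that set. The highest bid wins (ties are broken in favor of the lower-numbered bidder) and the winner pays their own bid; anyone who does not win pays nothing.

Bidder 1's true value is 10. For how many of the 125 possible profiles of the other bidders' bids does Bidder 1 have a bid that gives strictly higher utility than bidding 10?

Others bid (3, 3, 3): truth gives 0; bid 3 gives 7 > 0. Violating.
Others bid (3, 3, 6): truth gives 0; bid 6 gives 4 > 0. Violating.
Others bid (3, 3, 7): truth gives 0; bid 7 gives 3 > 0. Violating.
Others bid (3, 6, 3): truth gives 0; bid 6 gives 4 > 0. Violating.
Others bid (3, 3, 10): truth gives 0; no alternative beats it.
Others bid (3, 3, 18): truth gives 0; no alternative beats it.
(Checking all 125 profiles: 27 have a profitable deviation, 98 do not.)

27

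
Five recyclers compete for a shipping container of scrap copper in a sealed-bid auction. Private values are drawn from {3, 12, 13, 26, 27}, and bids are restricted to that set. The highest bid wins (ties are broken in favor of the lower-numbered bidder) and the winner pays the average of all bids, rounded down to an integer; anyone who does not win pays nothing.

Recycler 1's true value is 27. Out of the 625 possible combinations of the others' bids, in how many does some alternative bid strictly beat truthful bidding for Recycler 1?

Others bid (3, 3, 3, 3): truth gives 20; bid 3 gives 24 > 20. Violating.
Others bid (3, 3, 3, 12): truth gives 18; bid 12 gives 21 > 18. Violating.
Others bid (3, 3, 3, 13): truth gives 18; bid 13 gives 20 > 18. Violating.
Others bid (3, 3, 12, 3): truth gives 18; bid 12 gives 21 > 18. Violating.
Others bid (3, 3, 3, 26): truth gives 15; no alternative beats it.
Others bid (3, 3, 3, 27): truth gives 15; no alternative beats it.
(Checking all 625 profiles: 129 have a profitable deviation, 496 do not.)

129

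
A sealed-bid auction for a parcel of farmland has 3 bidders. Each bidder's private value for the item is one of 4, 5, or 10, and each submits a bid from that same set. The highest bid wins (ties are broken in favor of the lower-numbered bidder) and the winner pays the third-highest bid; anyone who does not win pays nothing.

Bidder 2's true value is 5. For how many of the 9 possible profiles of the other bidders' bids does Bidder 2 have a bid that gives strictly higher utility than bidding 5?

Others bid (4, 10): truth gives 0; bid 10 gives 1 > 0. Violating.
Others bid (5, 4): truth gives 0; bid 10 gives 1 > 0. Violating.
Others bid (4, 4): truth gives 1; no alternative beats it.
Others bid (4, 5): truth gives 1; no alternative beats it.
(Checking all 9 profiles: 2 have a profitable deviation, 7 do not.)

2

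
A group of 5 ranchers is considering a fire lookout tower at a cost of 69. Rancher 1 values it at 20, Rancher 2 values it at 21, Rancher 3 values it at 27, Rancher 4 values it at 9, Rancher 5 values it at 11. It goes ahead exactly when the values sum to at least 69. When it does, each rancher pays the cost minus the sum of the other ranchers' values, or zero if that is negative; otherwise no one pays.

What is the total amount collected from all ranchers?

Total value 88 ≥ cost 69, so it is built.
Rancher 1: others sum to 68; max(0, 69 - 68) = 1.
Rancher 2: others sum to 67; max(0, 69 - 67) = 2.
Rancher 3: others sum to 61; max(0, 69 - 61) = 8.
Rancher 4: others sum to 79; max(0, 69 - 79) = 0.
Rancher 5: others sum to 77; max(0, 69 - 77) = 0.
Total collected = 1 + 2 + 8 + 0 + 0 = 11.

11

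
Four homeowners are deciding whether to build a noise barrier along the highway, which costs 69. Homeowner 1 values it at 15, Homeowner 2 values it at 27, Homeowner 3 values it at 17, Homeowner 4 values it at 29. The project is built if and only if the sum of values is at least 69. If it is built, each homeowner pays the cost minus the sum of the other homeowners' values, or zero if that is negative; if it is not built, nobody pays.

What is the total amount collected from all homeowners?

Total value 88 ≥ cost 69, so it is built.
Homeowner 1: others sum to 73; max(0, 69 - 73) = 0.
Homeowner 2: others sum to 61; max(0, 69 - 61) = 8.
Homeowner 3: others sum to 71; max(0, 69 - 71) = 0.
Homeowner 4: others sum to 59; max(0, 69 - 59) = 10.
Total collected = 0 + 8 + 0 + 10 = 18.

18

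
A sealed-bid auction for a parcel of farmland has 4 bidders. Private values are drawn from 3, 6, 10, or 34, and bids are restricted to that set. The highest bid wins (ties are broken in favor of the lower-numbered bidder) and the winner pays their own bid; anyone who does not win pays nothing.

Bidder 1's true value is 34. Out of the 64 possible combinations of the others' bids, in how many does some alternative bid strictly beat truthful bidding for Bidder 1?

27

Others bid (3, 3, 3): truth gives 0; bid 3 gives 31 > 0. Violating.
Others bid (3, 3, 6): truth gives 0; bid 6 gives 28 > 0. Violating.
Others bid (3, 3, 10): truth gives 0; bid 10 gives 24 > 0. Violating.
Others bid (3, 6, 3): truth gives 0; bid 6 gives 28 > 0. Violating.
Others bid (3, 3, 34): truth gives 0; no alternative beats it.
Others bid (3, 6, 34): truth gives 0; no alternative beats it.
(Checking all 64 profiles: 27 have a profitable deviation, 37 do not.)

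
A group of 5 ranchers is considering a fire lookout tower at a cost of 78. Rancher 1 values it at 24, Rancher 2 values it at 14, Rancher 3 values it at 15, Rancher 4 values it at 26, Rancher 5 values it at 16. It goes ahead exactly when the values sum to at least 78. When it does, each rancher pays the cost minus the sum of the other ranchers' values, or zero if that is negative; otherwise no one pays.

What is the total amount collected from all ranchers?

Total value 95 ≥ cost 78, so it is built.
Rancher 1: others sum to 71; max(0, 78 - 71) = 7.
Rancher 2: others sum to 81; max(0, 78 - 81) = 0.
Rancher 3: others sum to 80; max(0, 78 - 80) = 0.
Rancher 4: others sum to 69; max(0, 78 - 69) = 9.
Rancher 5: others sum to 79; max(0, 78 - 79) = 0.
Total collected = 7 + 0 + 0 + 9 + 0 = 16.

16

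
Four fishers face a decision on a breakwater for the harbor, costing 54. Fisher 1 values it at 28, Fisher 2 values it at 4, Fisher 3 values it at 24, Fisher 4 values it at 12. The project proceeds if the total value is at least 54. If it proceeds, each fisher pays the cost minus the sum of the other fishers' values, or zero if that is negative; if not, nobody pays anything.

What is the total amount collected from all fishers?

24

Total value 68 ≥ cost 54, so it is built.
Fisher 1: others sum to 40; max(0, 54 - 40) = 14.
Fisher 2: others sum to 64; max(0, 54 - 64) = 0.
Fisher 3: others sum to 44; max(0, 54 - 44) = 10.
Fisher 4: others sum to 56; max(0, 54 - 56) = 0.
Total collected = 14 + 0 + 10 + 0 = 24.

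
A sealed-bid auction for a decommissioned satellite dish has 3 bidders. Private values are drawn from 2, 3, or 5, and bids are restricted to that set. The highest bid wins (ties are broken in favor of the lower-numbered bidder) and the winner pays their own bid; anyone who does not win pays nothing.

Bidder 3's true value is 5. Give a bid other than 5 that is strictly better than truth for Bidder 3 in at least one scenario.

Suppose Bidder 1 bids 2 and Bidder 2 bids 2.
Bid 5: wins, pays 5, utility 5 - 5 = 0.
Bid 3: wins, pays 3, utility 5 - 3 = 2.
So bidding 3 beats truth here (2 > 0).

3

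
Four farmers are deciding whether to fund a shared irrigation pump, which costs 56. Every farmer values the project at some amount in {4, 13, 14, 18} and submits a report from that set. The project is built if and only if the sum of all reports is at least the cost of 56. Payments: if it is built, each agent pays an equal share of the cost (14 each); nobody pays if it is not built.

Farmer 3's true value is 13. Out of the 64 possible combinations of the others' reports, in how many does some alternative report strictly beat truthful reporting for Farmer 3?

Others report (13, 13, 18): truth gives -1; report 4 gives 0 > -1. Violating.
Others report (13, 14, 18): truth gives -1; report 4 gives 0 > -1. Violating.
Others report (13, 18, 13): truth gives -1; report 4 gives 0 > -1. Violating.
Others report (13, 18, 14): truth gives -1; report 4 gives 0 > -1. Violating.
Others report (4, 4, 4): truth gives 0; no alternative beats it.
Others report (4, 4, 13): truth gives 0; no alternative beats it.
(Checking all 64 profiles: 18 have a profitable deviation, 46 do not.)

18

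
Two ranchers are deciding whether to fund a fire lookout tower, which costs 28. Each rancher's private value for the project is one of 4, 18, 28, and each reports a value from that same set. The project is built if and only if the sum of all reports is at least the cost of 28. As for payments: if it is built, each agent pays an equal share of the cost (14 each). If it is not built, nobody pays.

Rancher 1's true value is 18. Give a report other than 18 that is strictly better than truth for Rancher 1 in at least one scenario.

28

Suppose Rancher 2 reports 4.
Report 18: project not built, utility 0.
Report 28: project built, pays 14, utility 18 - 14 = 4.
So reporting 28 beats truth here (4 > 0).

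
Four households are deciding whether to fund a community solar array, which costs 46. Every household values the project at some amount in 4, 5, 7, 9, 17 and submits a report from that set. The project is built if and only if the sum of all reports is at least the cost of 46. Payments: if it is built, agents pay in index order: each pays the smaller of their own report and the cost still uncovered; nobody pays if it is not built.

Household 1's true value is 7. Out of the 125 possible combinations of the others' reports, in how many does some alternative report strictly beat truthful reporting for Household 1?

7

Others report (7, 17, 17): truth gives 0; report 5 gives 2 > 0. Violating.
Others report (9, 17, 17): truth gives 0; report 4 gives 3 > 0. Violating.
Others report (17, 7, 17): truth gives 0; report 5 gives 2 > 0. Violating.
Others report (17, 9, 17): truth gives 0; report 4 gives 3 > 0. Violating.
Others report (4, 4, 4): truth gives 0; no alternative beats it.
Others report (4, 4, 5): truth gives 0; no alternative beats it.
(Checking all 125 profiles: 7 have a profitable deviation, 118 do not.)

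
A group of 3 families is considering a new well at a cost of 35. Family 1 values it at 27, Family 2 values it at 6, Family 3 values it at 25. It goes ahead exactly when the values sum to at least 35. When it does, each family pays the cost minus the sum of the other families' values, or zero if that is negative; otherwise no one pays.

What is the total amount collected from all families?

6

Total value 58 ≥ cost 35, so it is built.
Family 1: others sum to 31; max(0, 35 - 31) = 4.
Family 2: others sum to 52; max(0, 35 - 52) = 0.
Family 3: others sum to 33; max(0, 35 - 33) = 2.
Total collected = 4 + 0 + 2 = 6.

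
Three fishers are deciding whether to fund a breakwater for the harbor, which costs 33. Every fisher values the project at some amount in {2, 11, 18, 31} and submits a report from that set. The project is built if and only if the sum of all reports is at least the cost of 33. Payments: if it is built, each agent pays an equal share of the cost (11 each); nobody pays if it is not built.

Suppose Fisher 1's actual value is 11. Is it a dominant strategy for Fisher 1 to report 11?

Check each profile of the others' reports and compare truth against every alternative report.
Others report (2, 2): truth gives 0, best alternative gives 0.
Others report (2, 11): truth gives 0, best alternative gives 0.
Others report (2, 18): truth gives 0, best alternative gives 0.
Others report (2, 31): truth gives 0, best alternative gives 0.
Others report (11, 2): truth gives 0, best alternative gives 0.
Others report (11, 11): truth gives 0, best alternative gives 0.
(Remaining 10 profiles checked similarly; truth is weakly best in each.)
In every case the truthful report is at least as good as any alternative, so it is a dominant strategy.

Yes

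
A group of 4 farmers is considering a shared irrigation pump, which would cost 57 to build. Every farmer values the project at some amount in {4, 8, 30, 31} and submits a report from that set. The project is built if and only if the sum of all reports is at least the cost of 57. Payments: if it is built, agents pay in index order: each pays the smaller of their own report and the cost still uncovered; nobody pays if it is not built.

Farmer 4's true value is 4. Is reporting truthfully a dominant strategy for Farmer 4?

Yes

Check each profile of the others' reports and compare truth against every alternative report.
Others report (4, 30, 30): truth gives 4, best alternative gives 4.
Others report (4, 30, 31): truth gives 4, best alternative gives 4.
Others report (4, 31, 30): truth gives 4, best alternative gives 4.
Others report (4, 31, 31): truth gives 4, best alternative gives 4.
Others report (8, 30, 30): truth gives 4, best alternative gives 4.
Others report (8, 30, 31): truth gives 4, best alternative gives 4.
(Remaining 58 profiles checked similarly; truth is weakly best in each.)
In every case the truthful report is at least as good as any alternative, so it is a dominant strategy.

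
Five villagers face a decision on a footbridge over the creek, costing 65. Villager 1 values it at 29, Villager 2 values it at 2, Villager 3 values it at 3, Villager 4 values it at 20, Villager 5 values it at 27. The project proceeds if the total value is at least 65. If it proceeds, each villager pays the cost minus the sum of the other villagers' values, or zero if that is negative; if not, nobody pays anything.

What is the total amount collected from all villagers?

28

Total value 81 ≥ cost 65, so it is built.
Villager 1: others sum to 52; max(0, 65 - 52) = 13.
Villager 2: others sum to 79; max(0, 65 - 79) = 0.
Villager 3: others sum to 78; max(0, 65 - 78) = 0.
Villager 4: others sum to 61; max(0, 65 - 61) = 4.
Villager 5: others sum to 54; max(0, 65 - 54) = 11.
Total collected = 13 + 0 + 0 + 4 + 11 = 28.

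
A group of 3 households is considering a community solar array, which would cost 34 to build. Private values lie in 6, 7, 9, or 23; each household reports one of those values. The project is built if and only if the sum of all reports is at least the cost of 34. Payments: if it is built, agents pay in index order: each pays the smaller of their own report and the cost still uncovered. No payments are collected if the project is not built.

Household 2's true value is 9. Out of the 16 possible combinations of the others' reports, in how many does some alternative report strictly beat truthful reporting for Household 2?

Others report (6, 23): truth gives 0; report 6 gives 3 > 0. Violating.
Others report (7, 23): truth gives 0; report 6 gives 3 > 0. Violating.
Others report (9, 23): truth gives 0; report 6 gives 3 > 0. Violating.
Others report (23, 6): truth gives 0; report 6 gives 3 > 0. Violating.
Others report (6, 6): truth gives 0; no alternative beats it.
Others report (6, 7): truth gives 0; no alternative beats it.
(Checking all 16 profiles: 7 have a profitable deviation, 9 do not.)

7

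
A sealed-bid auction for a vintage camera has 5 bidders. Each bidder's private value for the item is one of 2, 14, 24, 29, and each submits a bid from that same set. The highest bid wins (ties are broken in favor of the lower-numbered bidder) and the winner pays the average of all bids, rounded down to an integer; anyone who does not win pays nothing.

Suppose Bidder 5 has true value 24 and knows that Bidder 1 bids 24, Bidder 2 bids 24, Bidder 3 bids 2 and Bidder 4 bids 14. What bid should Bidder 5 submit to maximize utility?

Bid 2: loses, pays 0, utility 0.
Bid 14: loses, pays 0, utility 0.
Bid 24: loses, pays 0, utility 0.
Bid 29: wins, pays 18, utility 24 - 18 = 6.
The best choice is 29 with utility 6.

29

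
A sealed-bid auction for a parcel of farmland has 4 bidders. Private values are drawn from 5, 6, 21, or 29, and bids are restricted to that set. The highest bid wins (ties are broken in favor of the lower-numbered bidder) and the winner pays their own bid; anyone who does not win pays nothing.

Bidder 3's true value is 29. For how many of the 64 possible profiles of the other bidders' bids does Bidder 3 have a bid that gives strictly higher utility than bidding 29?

12

Others bid (5, 5, 5): truth gives 0; bid 6 gives 23 > 0. Violating.
Others bid (5, 5, 6): truth gives 0; bid 6 gives 23 > 0. Violating.
Others bid (5, 5, 21): truth gives 0; bid 21 gives 8 > 0. Violating.
Others bid (5, 6, 5): truth gives 0; bid 21 gives 8 > 0. Violating.
Others bid (5, 5, 29): truth gives 0; no alternative beats it.
Others bid (5, 6, 29): truth gives 0; no alternative beats it.
(Checking all 64 profiles: 12 have a profitable deviation, 52 do not.)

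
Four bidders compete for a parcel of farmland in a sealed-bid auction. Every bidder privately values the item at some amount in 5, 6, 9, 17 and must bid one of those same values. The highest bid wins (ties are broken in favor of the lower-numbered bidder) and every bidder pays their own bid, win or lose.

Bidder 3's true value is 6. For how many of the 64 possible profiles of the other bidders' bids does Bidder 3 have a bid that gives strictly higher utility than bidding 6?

Others bid (5, 5, 9): truth gives -6; bid 9 gives -3 > -6. Violating.
Others bid (5, 5, 17): truth gives -6; bid 5 gives -5 > -6. Violating.
Others bid (5, 6, 5): truth gives -6; bid 9 gives -3 > -6. Violating.
Others bid (5, 6, 6): truth gives -6; bid 9 gives -3 > -6. Violating.
Others bid (5, 5, 5): truth gives 0; no alternative beats it.
Others bid (5, 5, 6): truth gives 0; no alternative beats it.
(Checking all 64 profiles: 62 have a profitable deviation, 2 do not.)

62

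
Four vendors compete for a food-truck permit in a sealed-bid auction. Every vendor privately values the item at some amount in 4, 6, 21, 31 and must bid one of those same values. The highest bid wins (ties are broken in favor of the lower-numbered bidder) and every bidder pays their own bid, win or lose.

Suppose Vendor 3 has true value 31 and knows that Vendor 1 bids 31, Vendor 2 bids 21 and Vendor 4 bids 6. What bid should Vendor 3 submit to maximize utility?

4

Bid 4: loses but pays 4, utility -4.
Bid 6: loses but pays 6, utility -6.
Bid 21: loses but pays 21, utility -21.
Bid 31: loses but pays 31, utility -31.
The best choice is 4 with utility -4.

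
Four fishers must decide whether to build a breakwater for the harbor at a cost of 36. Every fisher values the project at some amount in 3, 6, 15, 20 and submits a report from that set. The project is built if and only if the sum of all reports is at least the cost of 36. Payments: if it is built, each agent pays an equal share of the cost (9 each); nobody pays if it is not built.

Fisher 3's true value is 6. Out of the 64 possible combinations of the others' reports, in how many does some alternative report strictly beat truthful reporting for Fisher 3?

3

Others report (6, 6, 20): truth gives -3; report 3 gives 0 > -3. Violating.
Others report (6, 20, 6): truth gives -3; report 3 gives 0 > -3. Violating.
Others report (20, 6, 6): truth gives -3; report 3 gives 0 > -3. Violating.
Others report (3, 3, 3): truth gives 0; no alternative beats it.
Others report (3, 3, 6): truth gives 0; no alternative beats it.
(Checking all 64 profiles: 3 have a profitable deviation, 61 do not.)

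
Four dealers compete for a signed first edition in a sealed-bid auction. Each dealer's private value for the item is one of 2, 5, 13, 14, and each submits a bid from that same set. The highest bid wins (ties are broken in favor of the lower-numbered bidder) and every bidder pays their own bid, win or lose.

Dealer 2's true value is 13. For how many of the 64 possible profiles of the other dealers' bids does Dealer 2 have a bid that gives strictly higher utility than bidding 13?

Others bid (2, 2, 2): truth gives 0; bid 5 gives 8 > 0. Violating.
Others bid (2, 2, 5): truth gives 0; bid 5 gives 8 > 0. Violating.
Others bid (2, 2, 14): truth gives -13; bid 14 gives -1 > -13. Violating.
Others bid (2, 5, 2): truth gives 0; bid 5 gives 8 > 0. Violating.
Others bid (2, 2, 13): truth gives 0; no alternative beats it.
Others bid (2, 5, 13): truth gives 0; no alternative beats it.
(Checking all 64 profiles: 50 have a profitable deviation, 14 do not.)

50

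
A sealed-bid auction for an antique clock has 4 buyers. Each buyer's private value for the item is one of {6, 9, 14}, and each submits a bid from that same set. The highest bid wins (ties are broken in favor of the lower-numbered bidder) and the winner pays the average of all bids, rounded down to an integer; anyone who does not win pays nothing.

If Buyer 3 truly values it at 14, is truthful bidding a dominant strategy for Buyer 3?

No

Consider the case where Buyer 1 bids 6, Buyer 2 bids 6 and Buyer 4 bids 6.
Truthful bid 14: wins, pays 8, utility 14 - 8 = 6.
Bid 9 instead: wins, pays 6, utility 14 - 6 = 8.
Since 8 > 6, bidding 9 is strictly better here, so truthful bidding is not dominant.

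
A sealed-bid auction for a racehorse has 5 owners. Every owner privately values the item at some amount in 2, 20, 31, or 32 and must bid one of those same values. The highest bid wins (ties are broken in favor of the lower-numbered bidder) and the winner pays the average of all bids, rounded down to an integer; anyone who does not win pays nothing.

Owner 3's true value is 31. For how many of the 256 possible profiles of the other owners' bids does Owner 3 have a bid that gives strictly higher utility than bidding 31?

Others bid (2, 2, 2, 2): truth gives 24; bid 20 gives 26 > 24. Violating.
Others bid (2, 2, 2, 20): truth gives 20; bid 20 gives 22 > 20. Violating.
Others bid (2, 2, 2, 32): truth gives 0; bid 32 gives 17 > 0. Violating.
Others bid (2, 2, 20, 2): truth gives 20; bid 20 gives 22 > 20. Violating.
Others bid (2, 2, 2, 31): truth gives 18; no alternative beats it.
Others bid (2, 2, 20, 31): truth gives 14; no alternative beats it.
(Checking all 256 profiles: 108 have a profitable deviation, 148 do not.)

108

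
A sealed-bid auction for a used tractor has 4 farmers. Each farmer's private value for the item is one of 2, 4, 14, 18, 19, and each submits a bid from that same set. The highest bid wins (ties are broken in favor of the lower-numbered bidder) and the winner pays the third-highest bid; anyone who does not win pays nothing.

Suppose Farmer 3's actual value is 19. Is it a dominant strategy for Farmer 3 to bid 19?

Check each profile of the others' bids and compare truth against every alternative bid.
Others bid (2, 2, 19): truth gives 17, best alternative gives 0.
Others bid (2, 18, 2): truth gives 17, best alternative gives 0.
Others bid (18, 2, 2): truth gives 17, best alternative gives 0.
Others bid (2, 4, 19): truth gives 15, best alternative gives 0.
Others bid (2, 18, 4): truth gives 15, best alternative gives 0.
Others bid (4, 2, 19): truth gives 15, best alternative gives 0.
(Remaining 119 profiles checked similarly; truth is weakly best in each.)
In every case the truthful bid is at least as good as any alternative, so it is a dominant strategy.

Yes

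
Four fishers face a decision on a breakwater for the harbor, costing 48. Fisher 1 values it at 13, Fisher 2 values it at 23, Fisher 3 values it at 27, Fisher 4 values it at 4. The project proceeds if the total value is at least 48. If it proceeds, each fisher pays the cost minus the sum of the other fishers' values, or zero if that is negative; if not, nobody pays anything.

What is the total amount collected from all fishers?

Total value 67 ≥ cost 48, so it is built.
Fisher 1: others sum to 54; max(0, 48 - 54) = 0.
Fisher 2: others sum to 44; max(0, 48 - 44) = 4.
Fisher 3: others sum to 40; max(0, 48 - 40) = 8.
Fisher 4: others sum to 63; max(0, 48 - 63) = 0.
Total collected = 0 + 4 + 8 + 0 = 12.

12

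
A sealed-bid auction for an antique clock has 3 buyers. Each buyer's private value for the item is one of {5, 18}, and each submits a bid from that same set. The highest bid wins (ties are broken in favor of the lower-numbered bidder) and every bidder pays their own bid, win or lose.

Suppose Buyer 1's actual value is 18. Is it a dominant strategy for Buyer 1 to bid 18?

No

Consider the case where Buyer 2 bids 5 and Buyer 3 bids 5.
Truthful bid 18: wins, pays 18, utility 18 - 18 = 0.
Bid 5 instead: wins, pays 5, utility 18 - 5 = 13.
Since 13 > 0, bidding 5 is strictly better here, so truthful bidding is not dominant.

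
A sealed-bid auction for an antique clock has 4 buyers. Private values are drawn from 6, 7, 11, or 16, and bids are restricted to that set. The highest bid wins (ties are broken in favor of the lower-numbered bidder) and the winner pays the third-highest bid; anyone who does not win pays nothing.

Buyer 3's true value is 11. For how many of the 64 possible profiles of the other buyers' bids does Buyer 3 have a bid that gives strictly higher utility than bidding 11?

12

Others bid (6, 6, 16): truth gives 0; bid 16 gives 5 > 0. Violating.
Others bid (6, 7, 16): truth gives 0; bid 16 gives 4 > 0. Violating.
Others bid (6, 11, 6): truth gives 0; bid 16 gives 5 > 0. Violating.
Others bid (6, 11, 7): truth gives 0; bid 16 gives 4 > 0. Violating.
Others bid (6, 6, 6): truth gives 5; no alternative beats it.
Others bid (6, 6, 7): truth gives 5; no alternative beats it.
(Checking all 64 profiles: 12 have a profitable deviation, 52 do not.)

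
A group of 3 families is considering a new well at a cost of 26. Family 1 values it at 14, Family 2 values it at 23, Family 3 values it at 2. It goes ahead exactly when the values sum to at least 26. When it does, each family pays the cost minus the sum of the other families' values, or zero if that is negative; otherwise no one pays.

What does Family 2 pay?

Total value 39 ≥ cost 26, so the project is built.
The other families' values sum to 16.
Cost minus that sum is 26 - 16 = 10.

10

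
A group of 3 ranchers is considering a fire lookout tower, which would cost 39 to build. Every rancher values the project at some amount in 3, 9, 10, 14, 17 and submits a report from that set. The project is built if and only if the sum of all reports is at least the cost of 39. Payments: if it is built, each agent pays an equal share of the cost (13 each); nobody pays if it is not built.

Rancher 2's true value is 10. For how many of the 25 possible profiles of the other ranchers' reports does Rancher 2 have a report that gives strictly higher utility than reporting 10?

Others report (14, 17): truth gives -3; report 3 gives 0 > -3. Violating.
Others report (17, 14): truth gives -3; report 3 gives 0 > -3. Violating.
Others report (17, 17): truth gives -3; report 3 gives 0 > -3. Violating.
Others report (3, 3): truth gives 0; no alternative beats it.
Others report (3, 9): truth gives 0; no alternative beats it.
(Checking all 25 profiles: 3 have a profitable deviation, 22 do not.)

3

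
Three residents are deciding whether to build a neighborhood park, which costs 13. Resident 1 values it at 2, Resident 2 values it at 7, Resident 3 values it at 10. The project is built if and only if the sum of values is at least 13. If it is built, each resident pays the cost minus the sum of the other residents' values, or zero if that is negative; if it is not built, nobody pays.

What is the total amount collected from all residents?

Total value 19 ≥ cost 13, so it is built.
Resident 1: others sum to 17; max(0, 13 - 17) = 0.
Resident 2: others sum to 12; max(0, 13 - 12) = 1.
Resident 3: others sum to 9; max(0, 13 - 9) = 4.
Total collected = 0 + 1 + 4 = 5.

5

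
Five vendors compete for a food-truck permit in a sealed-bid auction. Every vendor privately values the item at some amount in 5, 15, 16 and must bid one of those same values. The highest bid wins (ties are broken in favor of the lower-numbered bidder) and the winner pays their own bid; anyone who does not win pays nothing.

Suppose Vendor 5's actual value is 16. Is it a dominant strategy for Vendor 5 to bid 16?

Consider the case where Vendor 1 bids 5, Vendor 2 bids 5, Vendor 3 bids 5 and Vendor 4 bids 5.
Truthful bid 16: wins, pays 16, utility 16 - 16 = 0.
Bid 15 instead: wins, pays 15, utility 16 - 15 = 1.
Since 1 > 0, bidding 15 is strictly better here, so truthful bidding is not dominant.

No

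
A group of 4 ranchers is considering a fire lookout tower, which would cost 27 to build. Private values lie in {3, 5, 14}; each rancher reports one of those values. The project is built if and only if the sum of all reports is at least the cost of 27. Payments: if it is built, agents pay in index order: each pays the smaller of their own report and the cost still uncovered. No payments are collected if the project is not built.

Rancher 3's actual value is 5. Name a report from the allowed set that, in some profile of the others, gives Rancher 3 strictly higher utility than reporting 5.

Suppose Rancher 1 reports 3, Rancher 2 reports 14 and Rancher 4 reports 14.
Report 5: project built, pays 5, utility 5 - 5 = 0.
Report 3: project built, pays 3, utility 5 - 3 = 2.
So reporting 3 beats truth here (2 > 0).

3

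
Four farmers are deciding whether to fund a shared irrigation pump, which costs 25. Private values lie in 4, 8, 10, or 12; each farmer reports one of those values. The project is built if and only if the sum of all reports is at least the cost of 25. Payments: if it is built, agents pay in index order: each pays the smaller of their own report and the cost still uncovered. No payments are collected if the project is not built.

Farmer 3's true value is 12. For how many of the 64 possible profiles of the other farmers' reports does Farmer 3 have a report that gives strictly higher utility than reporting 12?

Others report (4, 4, 8): truth gives 0; report 10 gives 2 > 0. Violating.
Others report (4, 4, 10): truth gives 0; report 8 gives 4 > 0. Violating.
Others report (4, 4, 12): truth gives 0; report 8 gives 4 > 0. Violating.
Others report (4, 8, 4): truth gives 0; report 10 gives 2 > 0. Violating.
Others report (4, 4, 4): truth gives 0; no alternative beats it.
Others report (10, 12, 4): truth gives 9; no alternative beats it.
(Checking all 64 profiles: 51 have a profitable deviation, 13 do not.)

51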